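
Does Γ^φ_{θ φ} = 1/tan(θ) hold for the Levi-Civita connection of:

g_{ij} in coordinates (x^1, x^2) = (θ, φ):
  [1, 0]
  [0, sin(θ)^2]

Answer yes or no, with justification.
Γ^φ_{θ φ} = (1/2) g^{φφ} (∂_θ g_{φφ} + ∂_φ g_{φθ} - ∂_φ g_{θφ}) = (1/2)(1/sin(θ)^2)((sin(2*θ)) + (0) - (0)) = 1/tan(θ)
This equals the proposed value 1/tan(θ).
Yes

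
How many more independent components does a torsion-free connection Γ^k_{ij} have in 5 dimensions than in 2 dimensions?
Independent components in n dimensions: n × n(n+1)/2 = n^2(n+1)/2.
5D: 5 × 15 = 75
2D: 2 × 3 = 6
Difference = 75 - 6 = 69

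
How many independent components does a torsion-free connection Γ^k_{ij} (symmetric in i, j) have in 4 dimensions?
Γ^k_{ij} has n choices for the upper index and n(n+1)/2 independent symmetric lower index pairs.
Total = 4 × 4×5/2 = 4 × 10 = 40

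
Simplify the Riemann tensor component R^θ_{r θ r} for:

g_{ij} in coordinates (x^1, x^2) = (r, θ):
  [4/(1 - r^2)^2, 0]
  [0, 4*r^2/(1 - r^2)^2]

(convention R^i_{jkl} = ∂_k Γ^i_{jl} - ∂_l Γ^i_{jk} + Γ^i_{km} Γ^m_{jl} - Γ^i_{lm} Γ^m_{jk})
Non-zero Christoffel symbols (Γ^k_{ij} = Γ^k_{ji}):
Γ^r_{r r} = 2*r/(1 - r^2)
Γ^r_{θ θ} = (r^3 + r)/(r^2 - 1)
Γ^θ_{r θ} = (-r^2 - 1)/(r^3 - r)
R^θ_{r θ r} = ∂_θ Γ^θ_{r r} - ∂_r Γ^θ_{r θ} + Γ^θ_{θ m} Γ^m_{r r} - Γ^θ_{r m} Γ^m_{r θ}
  = (0) - ((r^4 + 4*r^2 - 1)/(r^3 - r)^2) + (2*(r^2 + 1)/(r^2 - 1)^2) - ((r^2 + 1)^2/(r^3 - r)^2) = -4/(r^2 - 1)^2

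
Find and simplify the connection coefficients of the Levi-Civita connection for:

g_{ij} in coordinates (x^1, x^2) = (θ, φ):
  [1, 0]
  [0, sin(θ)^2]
Using Γ^k_{ij} = (1/2) g^{km} (∂_i g_{mj} + ∂_j g_{mi} - ∂_m g_{ij}); the metric is diagonal, so only the m = k term contributes.
Non-zero symbols (using the symmetry Γ^k_{ij} = Γ^k_{ji}):
Γ^θ_{φ φ} = (1/2) g^{θθ} (∂_φ g_{θφ} + ∂_φ g_{θφ} - ∂_θ g_{φφ}) = (1/2)(1)((0) + (0) - (sin(2*θ))) = -sin(2*θ)/2
Γ^φ_{θ φ} = (1/2) g^{φφ} (∂_θ g_{φφ} + ∂_φ g_{φθ} - ∂_φ g_{θφ}) = (1/2)(1/sin(θ)^2)((sin(2*θ)) + (0) - (0)) = 1/tan(θ)
All other Christoffel symbols are zero.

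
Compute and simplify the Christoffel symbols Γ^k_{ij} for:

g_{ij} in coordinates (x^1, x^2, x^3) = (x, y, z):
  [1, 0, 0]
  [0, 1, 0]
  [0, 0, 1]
Using Γ^k_{ij} = (1/2) g^{km} (∂_i g_{mj} + ∂_j g_{mi} - ∂_m g_{ij}); the metric is diagonal, so only the m = k term contributes.
Every metric component is constant, so all ∂_m g_{ij} = 0 and every Christoffel symbol vanishes.
All Christoffel symbols are zero.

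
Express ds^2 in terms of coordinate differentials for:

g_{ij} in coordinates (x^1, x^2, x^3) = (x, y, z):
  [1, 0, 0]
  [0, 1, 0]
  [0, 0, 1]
ds^2 = g_{ij} dx^i dx^j; only the non-zero components contribute.
ds^2 = dx^2 + dy^2 + dz^2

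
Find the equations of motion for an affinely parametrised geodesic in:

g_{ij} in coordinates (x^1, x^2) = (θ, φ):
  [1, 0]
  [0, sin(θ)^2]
Geodesic equation: d^2x^k/dλ^2 + Γ^k_{ij} (dx^i/dλ)(dx^j/dλ) = 0.
Non-zero Christoffel symbols:
Γ^θ_{φ φ} = -sin(2*θ)/2
Γ^φ_{θ φ} = 1/tan(θ)
Substituting (the symmetric pair Γ^k_{ij}, Γ^k_{ji} combines into a factor 2):
d^2θ/dλ^2 - (sin(2*θ)/2) (dφ/dλ)^2 = 0
d^2φ/dλ^2 + (2/tan(θ)) (dθ/dλ)(dφ/dλ) = 0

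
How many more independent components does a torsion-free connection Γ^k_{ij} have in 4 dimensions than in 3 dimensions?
Independent components in n dimensions: n × n(n+1)/2 = n^2(n+1)/2.
4D: 4 × 10 = 40
3D: 3 × 6 = 18
Difference = 40 - 18 = 22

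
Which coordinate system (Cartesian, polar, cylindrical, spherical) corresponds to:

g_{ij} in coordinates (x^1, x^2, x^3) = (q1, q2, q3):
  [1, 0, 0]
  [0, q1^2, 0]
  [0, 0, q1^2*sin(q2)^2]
The line element ds^2 = dq1^2 + q1^2 dq2^2 + q1^2 sin(q2)^2 dq3^2 is dr^2 + r^2 dθ^2 + r^2 sin(θ)^2 dφ^2 with q1 = r, q2 = θ, q3 = φ.
spherical coordinates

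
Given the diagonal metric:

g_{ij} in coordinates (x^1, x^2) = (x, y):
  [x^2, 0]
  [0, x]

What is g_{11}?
With x^1 = x, x^2 = y, g_{11} = g_{xx} is the row-1, column-1 entry of the matrix.
g_{11} = x^2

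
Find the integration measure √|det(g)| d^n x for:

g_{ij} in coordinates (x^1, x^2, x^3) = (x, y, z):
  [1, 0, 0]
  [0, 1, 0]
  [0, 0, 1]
det(g) = 1
√|det(g)| = 1
Volume element: dV = 1 dx dy dz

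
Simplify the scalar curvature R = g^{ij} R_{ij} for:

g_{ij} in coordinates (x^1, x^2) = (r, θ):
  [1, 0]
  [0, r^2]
Non-zero Christoffel symbols (Γ^k_{ij} = Γ^k_{ji}):
Γ^r_{θ θ} = -r
Γ^θ_{r θ} = 1/r
Ricci tensor (R_{ij} = R^k_{ikj}): R_{rr} = 0, R_{rθ} = 0, R_{θθ} = 0
Inverse metric: g^{rr} = 1, g^{θθ} = 1/r^2
R = g^{ij} R_{ij} = (1)(0) + (1/r^2)(0) = 0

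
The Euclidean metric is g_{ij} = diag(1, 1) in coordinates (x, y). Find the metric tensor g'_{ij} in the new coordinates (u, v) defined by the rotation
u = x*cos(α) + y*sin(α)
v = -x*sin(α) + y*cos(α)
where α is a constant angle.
Invert the transformation: x = u*cos(α) - v*sin(α), y = u*sin(α) + v*cos(α)
g'_{ij} = (∂x^k/∂x'^i)(∂x^l/∂x'^j) g_{kl}; with g_{kl} = δ_{kl} this is Σ_k (∂x^k/∂x'^i)(∂x^k/∂x'^j).
Jacobian: ∂x/∂u = cos(α), ∂x/∂v = -sin(α), ∂y/∂u = sin(α), ∂y/∂v = cos(α)
g'_{uu} = (cos(α))(cos(α)) + (sin(α))(sin(α)) = 1
g'_{uv} = (cos(α))(-sin(α)) + (sin(α))(cos(α)) = 0
g'_{vv} = (-sin(α))(-sin(α)) + (cos(α))(cos(α)) = 1
g'_{ij} = diag(1, 1)
The Euclidean metric is invariant under rotations.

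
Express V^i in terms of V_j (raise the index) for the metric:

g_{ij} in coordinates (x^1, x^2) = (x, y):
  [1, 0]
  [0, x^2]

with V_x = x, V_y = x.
Inverse metric (diagonal): g^{xx} = 1, g^{yy} = 1/x^2
V^i = g^{ij} V_j:
V^x = (1)(x) + (0)(x) = x
V^y = (0)(x) + (1/x^2)(x) = 1/x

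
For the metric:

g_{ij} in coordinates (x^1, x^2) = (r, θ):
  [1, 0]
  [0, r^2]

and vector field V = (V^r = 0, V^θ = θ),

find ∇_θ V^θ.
Non-zero Christoffel symbols:
Γ^r_{θ θ} = -r
Γ^θ_{r θ} = 1/r
∇_θ V^θ = ∂_θ V^θ + Γ^θ_{θ j} V^j
  = (1) + (1/r)(0) + (0)(θ)
  = 1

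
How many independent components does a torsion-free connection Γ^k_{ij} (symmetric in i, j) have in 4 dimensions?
Γ^k_{ij} has n choices for the upper index and n(n+1)/2 independent symmetric lower index pairs.
Total = 4 × 4×5/2 = 4 × 10 = 40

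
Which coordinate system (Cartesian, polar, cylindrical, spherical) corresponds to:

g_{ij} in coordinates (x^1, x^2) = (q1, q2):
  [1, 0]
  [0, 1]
All components are constant and the metric is the identity, i.e. orthonormal rectilinear coordinates.
Cartesian (2D) coordinates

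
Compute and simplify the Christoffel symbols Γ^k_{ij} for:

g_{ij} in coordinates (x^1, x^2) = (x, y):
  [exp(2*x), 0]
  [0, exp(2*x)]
Using Γ^k_{ij} = (1/2) g^{km} (∂_i g_{mj} + ∂_j g_{mi} - ∂_m g_{ij}); the metric is diagonal, so only the m = k term contributes.
Non-zero symbols (using the symmetry Γ^k_{ij} = Γ^k_{ji}):
Γ^x_{x x} = (1/2) g^{xx} (∂_x g_{xx} + ∂_x g_{xx} - ∂_x g_{xx}) = (1/2)(exp(-2*x))((2*exp(2*x)) + (2*exp(2*x)) - (2*exp(2*x))) = 1
Γ^x_{y y} = (1/2) g^{xx} (∂_y g_{xy} + ∂_y g_{xy} - ∂_x g_{yy}) = (1/2)(exp(-2*x))((0) + (0) - (2*exp(2*x))) = -1
Γ^y_{x y} = (1/2) g^{yy} (∂_x g_{yy} + ∂_y g_{yx} - ∂_y g_{xy}) = (1/2)(exp(-2*x))((2*exp(2*x)) + (0) - (0)) = 1
All other Christoffel symbols are zero.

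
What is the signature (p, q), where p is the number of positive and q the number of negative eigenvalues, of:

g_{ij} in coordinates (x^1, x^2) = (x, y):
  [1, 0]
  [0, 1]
The metric is diagonal, so its eigenvalues are the diagonal entries: 1, 1 (at a generic point, where coordinate-dependent entries are positive).
2 positive, 0 negative.
(2, 0) - Riemannian (positive definite)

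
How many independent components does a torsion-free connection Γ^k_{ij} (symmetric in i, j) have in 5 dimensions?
Γ^k_{ij} has n choices for the upper index and n(n+1)/2 independent symmetric lower index pairs.
Total = 5 × 5×6/2 = 5 × 15 = 75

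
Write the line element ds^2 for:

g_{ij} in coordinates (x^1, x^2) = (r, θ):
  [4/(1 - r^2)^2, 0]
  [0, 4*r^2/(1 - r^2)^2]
ds^2 = g_{ij} dx^i dx^j; only the non-zero components contribute.
ds^2 = (4/(1 - r^2)^2) dr^2 + (4*r^2/(1 - r^2)^2) dθ^2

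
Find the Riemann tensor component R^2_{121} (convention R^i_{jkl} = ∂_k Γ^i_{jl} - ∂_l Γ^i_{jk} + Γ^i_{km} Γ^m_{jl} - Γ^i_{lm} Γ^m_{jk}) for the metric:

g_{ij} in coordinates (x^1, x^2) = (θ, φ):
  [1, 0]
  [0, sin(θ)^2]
Non-zero Christoffel symbols (Γ^k_{ij} = Γ^k_{ji}):
Γ^θ_{φ φ} = -sin(2*θ)/2
Γ^φ_{θ φ} = 1/tan(θ)
R^φ_{θ φ θ} = ∂_φ Γ^φ_{θ θ} - ∂_θ Γ^φ_{θ φ} + Γ^φ_{φ m} Γ^m_{θ θ} - Γ^φ_{θ m} Γ^m_{θ φ}
  = (0) - (-1/sin(θ)^2) + (0) - (1/tan(θ)^2) = 1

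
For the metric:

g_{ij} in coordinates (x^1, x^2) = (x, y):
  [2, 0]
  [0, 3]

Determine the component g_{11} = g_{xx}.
With x^1 = x, x^2 = y, g_{11} = g_{xx} is the row-1, column-1 entry of the matrix.
g_{11} = 2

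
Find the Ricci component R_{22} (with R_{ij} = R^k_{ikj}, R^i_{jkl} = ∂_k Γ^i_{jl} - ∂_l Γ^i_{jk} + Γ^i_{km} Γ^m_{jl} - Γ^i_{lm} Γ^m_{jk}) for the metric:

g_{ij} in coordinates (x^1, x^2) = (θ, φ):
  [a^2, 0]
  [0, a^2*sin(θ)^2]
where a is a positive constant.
Non-zero Christoffel symbols (Γ^k_{ij} = Γ^k_{ji}):
Γ^θ_{φ φ} = -sin(2*θ)/2
Γ^φ_{θ φ} = 1/tan(θ)
R^θ_{φ θ φ} = ∂_θ Γ^θ_{φ φ} - ∂_φ Γ^θ_{φ θ} + Γ^θ_{θ m} Γ^m_{φ φ} - Γ^θ_{φ m} Γ^m_{φ θ}
  = (-cos(2*θ)) - (0) + (0) - (-cos(θ)^2) = sin(θ)^2
R^φ_{φ φ φ} = 0 (a repeated index in an antisymmetric pair)
R_{φφ} = R^θ_{φ θ φ} + R^φ_{φ φ φ} = (sin(θ)^2) + (0) = sin(θ)^2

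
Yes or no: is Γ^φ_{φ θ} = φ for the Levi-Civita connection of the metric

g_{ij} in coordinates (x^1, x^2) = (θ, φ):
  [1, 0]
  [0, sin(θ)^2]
Γ^φ_{φ θ} = (1/2) g^{φφ} (∂_φ g_{φθ} + ∂_θ g_{φφ} - ∂_φ g_{φθ}) = (1/2)(1/sin(θ)^2)((0) + (sin(2*θ)) - (0)) = 1/tan(θ)
This differs from the proposed value φ.
No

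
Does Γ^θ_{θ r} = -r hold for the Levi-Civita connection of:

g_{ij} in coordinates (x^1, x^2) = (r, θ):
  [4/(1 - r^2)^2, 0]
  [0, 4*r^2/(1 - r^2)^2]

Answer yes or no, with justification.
Γ^θ_{θ r} = (1/2) g^{θθ} (∂_θ g_{θr} + ∂_r g_{θθ} - ∂_θ g_{θr}) = (1/2)((1 - r^2)^2/(4*r^2))((0) + (-8*(r^3 + r)/(r^2 - 1)^3) - (0)) = (-r^2 - 1)/(r^3 - r)
This differs from the proposed value -r.
No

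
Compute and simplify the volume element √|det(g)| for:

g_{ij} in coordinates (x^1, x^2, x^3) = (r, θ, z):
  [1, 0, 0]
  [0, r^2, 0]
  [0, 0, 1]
det(g) = r^2
√|det(g)| = r
Volume element: dV = r dr dθ dz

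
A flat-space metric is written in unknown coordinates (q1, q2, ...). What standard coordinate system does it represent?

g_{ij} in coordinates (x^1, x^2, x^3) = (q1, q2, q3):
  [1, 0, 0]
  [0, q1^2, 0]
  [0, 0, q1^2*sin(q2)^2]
The line element ds^2 = dq1^2 + q1^2 dq2^2 + q1^2 sin(q2)^2 dq3^2 is dr^2 + r^2 dθ^2 + r^2 sin(θ)^2 dφ^2 with q1 = r, q2 = θ, q3 = φ.
spherical coordinates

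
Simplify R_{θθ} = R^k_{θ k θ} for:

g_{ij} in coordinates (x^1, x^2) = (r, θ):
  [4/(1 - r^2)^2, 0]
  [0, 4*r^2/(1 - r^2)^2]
Non-zero Christoffel symbols (Γ^k_{ij} = Γ^k_{ji}):
Γ^r_{r r} = 2*r/(1 - r^2)
Γ^r_{θ θ} = (r^3 + r)/(r^2 - 1)
Γ^θ_{r θ} = (-r^2 - 1)/(r^3 - r)
R^r_{θ r θ} = ∂_r Γ^r_{θ θ} - ∂_θ Γ^r_{θ r} + Γ^r_{r m} Γ^m_{θ θ} - Γ^r_{θ m} Γ^m_{θ r}
  = ((r^4 - 4*r^2 - 1)/(r^2 - 1)^2) - (0) + (-2*r^2*(r^2 + 1)/(r^2 - 1)^2) - (-(r^2 + 1)^2/(r^2 - 1)^2) = -4*r^2/(r^2 - 1)^2
R^θ_{θ θ θ} = 0 (a repeated index in an antisymmetric pair)
R_{θθ} = R^r_{θ r θ} + R^θ_{θ θ θ} = (-4*r^2/(r^2 - 1)^2) + (0) = -4*r^2/(r^2 - 1)^2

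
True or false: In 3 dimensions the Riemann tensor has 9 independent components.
n^2(n^2-1)/12 = 9·8/12 = 6 independent components for n = 3.
False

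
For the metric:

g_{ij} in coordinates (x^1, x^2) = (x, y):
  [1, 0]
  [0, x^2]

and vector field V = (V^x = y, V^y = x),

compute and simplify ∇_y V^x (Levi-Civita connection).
Non-zero Christoffel symbols:
Γ^x_{y y} = -x
Γ^y_{x y} = 1/x
∇_y V^x = ∂_y V^x + Γ^x_{y j} V^j
  = (1) + (0)(y) + (-x)(x)
  = 1 - x^2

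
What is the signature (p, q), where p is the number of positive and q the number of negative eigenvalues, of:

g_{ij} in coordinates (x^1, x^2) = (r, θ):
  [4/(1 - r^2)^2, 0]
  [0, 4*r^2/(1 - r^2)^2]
The metric is diagonal, so its eigenvalues are the diagonal entries: 4/(1 - r^2)^2, 4*r^2/(1 - r^2)^2 (at a generic point, where coordinate-dependent entries are positive).
2 positive, 0 negative.
(2, 0) - Riemannian (positive definite)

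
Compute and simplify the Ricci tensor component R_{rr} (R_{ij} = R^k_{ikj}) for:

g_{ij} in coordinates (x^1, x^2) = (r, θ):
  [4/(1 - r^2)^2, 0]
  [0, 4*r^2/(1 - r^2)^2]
Non-zero Christoffel symbols (Γ^k_{ij} = Γ^k_{ji}):
Γ^r_{r r} = 2*r/(1 - r^2)
Γ^r_{θ θ} = (r^3 + r)/(r^2 - 1)
Γ^θ_{r θ} = (-r^2 - 1)/(r^3 - r)
R^r_{r r r} = 0 (a repeated index in an antisymmetric pair)
R^θ_{r θ r} = ∂_θ Γ^θ_{r r} - ∂_r Γ^θ_{r θ} + Γ^θ_{θ m} Γ^m_{r r} - Γ^θ_{r m} Γ^m_{r θ}
  = (0) - ((r^4 + 4*r^2 - 1)/(r^3 - r)^2) + (2*(r^2 + 1)/(r^2 - 1)^2) - ((r^2 + 1)^2/(r^3 - r)^2) = -4/(r^2 - 1)^2
R_{rr} = R^r_{r r r} + R^θ_{r θ r} = (0) + (-4/(r^2 - 1)^2) = -4/(r^2 - 1)^2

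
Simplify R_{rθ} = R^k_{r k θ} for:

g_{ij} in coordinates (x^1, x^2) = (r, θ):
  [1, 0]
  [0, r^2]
Non-zero Christoffel symbols (Γ^k_{ij} = Γ^k_{ji}):
Γ^r_{θ θ} = -r
Γ^θ_{r θ} = 1/r
R^r_{r r θ} = 0 (a repeated index in an antisymmetric pair)
R^θ_{r θ θ} = 0 (a repeated index in an antisymmetric pair)
R_{rθ} = R^r_{r r θ} + R^θ_{r θ θ} = (0) + (0) = 0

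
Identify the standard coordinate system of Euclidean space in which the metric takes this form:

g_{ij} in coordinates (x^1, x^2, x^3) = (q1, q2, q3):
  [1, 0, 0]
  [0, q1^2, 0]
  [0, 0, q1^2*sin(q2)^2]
The line element ds^2 = dq1^2 + q1^2 dq2^2 + q1^2 sin(q2)^2 dq3^2 is dr^2 + r^2 dθ^2 + r^2 sin(θ)^2 dφ^2 with q1 = r, q2 = θ, q3 = φ.
spherical coordinates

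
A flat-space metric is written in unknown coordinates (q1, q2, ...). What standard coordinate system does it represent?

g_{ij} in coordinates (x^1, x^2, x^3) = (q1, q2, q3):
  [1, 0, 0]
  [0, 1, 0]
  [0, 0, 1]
All components are constant and the metric is the identity, i.e. orthonormal rectilinear coordinates.
Cartesian (3D) coordinates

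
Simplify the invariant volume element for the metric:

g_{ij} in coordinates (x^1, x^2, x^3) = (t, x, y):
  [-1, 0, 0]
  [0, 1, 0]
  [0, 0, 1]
det(g) = -1
√|det(g)| = 1
Volume element: dV = 1 dt dx dy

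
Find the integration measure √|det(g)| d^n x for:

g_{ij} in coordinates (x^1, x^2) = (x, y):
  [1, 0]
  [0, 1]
det(g) = 1
√|det(g)| = 1
Volume element: dV = 1 dx dy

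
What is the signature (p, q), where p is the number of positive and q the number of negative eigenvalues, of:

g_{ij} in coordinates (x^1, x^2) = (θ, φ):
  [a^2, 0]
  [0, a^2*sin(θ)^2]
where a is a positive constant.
The metric is diagonal, so its eigenvalues are the diagonal entries: a^2, a^2*sin(θ)^2 (at a generic point, where coordinate-dependent entries are positive).
2 positive, 0 negative.
(2, 0) - Riemannian (positive definite)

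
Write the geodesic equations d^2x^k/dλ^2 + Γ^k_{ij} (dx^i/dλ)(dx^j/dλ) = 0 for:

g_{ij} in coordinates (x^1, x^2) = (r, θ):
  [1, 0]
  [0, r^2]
Geodesic equation: d^2x^k/dλ^2 + Γ^k_{ij} (dx^i/dλ)(dx^j/dλ) = 0.
Non-zero Christoffel symbols:
Γ^r_{θ θ} = -r
Γ^θ_{r θ} = 1/r
Substituting (the symmetric pair Γ^k_{ij}, Γ^k_{ji} combines into a factor 2):
d^2r/dλ^2 - r (dθ/dλ)^2 = 0
d^2θ/dλ^2 + (2/r) (dr/dλ)(dθ/dλ) = 0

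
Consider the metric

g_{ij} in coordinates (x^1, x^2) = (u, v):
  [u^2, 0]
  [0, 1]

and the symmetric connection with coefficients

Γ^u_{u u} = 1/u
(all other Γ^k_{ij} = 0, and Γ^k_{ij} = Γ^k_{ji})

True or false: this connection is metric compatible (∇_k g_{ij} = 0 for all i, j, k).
Using ∇_k g_{ij} = ∂_k g_{ij} - Γ^m_{ki} g_{mj} - Γ^m_{kj} g_{im}:
e.g. ∇_u g_{uu} = (2*u) - (u) - (u) = 0
Every component ∇_k g_{ij} vanishes: the connection is metric compatible.
True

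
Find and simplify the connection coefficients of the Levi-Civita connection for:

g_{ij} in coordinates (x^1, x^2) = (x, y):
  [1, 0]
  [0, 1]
Using Γ^k_{ij} = (1/2) g^{km} (∂_i g_{mj} + ∂_j g_{mi} - ∂_m g_{ij}); the metric is diagonal, so only the m = k term contributes.
Every metric component is constant, so all ∂_m g_{ij} = 0 and every Christoffel symbol vanishes.
All Christoffel symbols are zero.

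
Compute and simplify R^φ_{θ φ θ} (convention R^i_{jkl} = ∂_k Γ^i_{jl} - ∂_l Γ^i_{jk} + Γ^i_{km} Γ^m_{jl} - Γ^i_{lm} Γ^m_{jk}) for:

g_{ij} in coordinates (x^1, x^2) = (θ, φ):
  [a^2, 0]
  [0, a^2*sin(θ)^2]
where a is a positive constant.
Non-zero Christoffel symbols (Γ^k_{ij} = Γ^k_{ji}):
Γ^θ_{φ φ} = -sin(2*θ)/2
Γ^φ_{θ φ} = 1/tan(θ)
R^φ_{θ φ θ} = ∂_φ Γ^φ_{θ θ} - ∂_θ Γ^φ_{θ φ} + Γ^φ_{φ m} Γ^m_{θ θ} - Γ^φ_{θ m} Γ^m_{θ φ}
  = (0) - (-1/sin(θ)^2) + (0) - (1/tan(θ)^2) = 1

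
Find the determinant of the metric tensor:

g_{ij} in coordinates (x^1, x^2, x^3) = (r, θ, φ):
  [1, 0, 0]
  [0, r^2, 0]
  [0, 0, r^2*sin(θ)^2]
Diagonal metric: det(g) = g_{11}·g_{22}·g_{33}
= (1)·(r^2)·(r^2*sin(θ)^2)
det(g) = r^4*sin(θ)^2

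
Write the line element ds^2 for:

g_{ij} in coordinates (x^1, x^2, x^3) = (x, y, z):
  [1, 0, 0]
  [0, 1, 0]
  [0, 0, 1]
ds^2 = g_{ij} dx^i dx^j; only the non-zero components contribute.
ds^2 = dx^2 + dy^2 + dz^2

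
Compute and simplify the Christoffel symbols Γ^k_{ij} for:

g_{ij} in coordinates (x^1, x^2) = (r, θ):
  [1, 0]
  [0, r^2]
Using Γ^k_{ij} = (1/2) g^{km} (∂_i g_{mj} + ∂_j g_{mi} - ∂_m g_{ij}); the metric is diagonal, so only the m = k term contributes.
Non-zero symbols (using the symmetry Γ^k_{ij} = Γ^k_{ji}):
Γ^r_{θ θ} = (1/2) g^{rr} (∂_θ g_{rθ} + ∂_θ g_{rθ} - ∂_r g_{θθ}) = (1/2)(1)((0) + (0) - (2*r)) = -r
Γ^θ_{r θ} = (1/2) g^{θθ} (∂_r g_{θθ} + ∂_θ g_{θr} - ∂_θ g_{rθ}) = (1/2)(1/r^2)((2*r) + (0) - (0)) = 1/r
All other Christoffel symbols are zero.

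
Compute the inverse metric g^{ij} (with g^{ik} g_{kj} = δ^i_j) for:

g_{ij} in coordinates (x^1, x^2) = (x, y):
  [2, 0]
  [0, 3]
The metric is diagonal, so g^{ij} is diagonal with entries 1/g_{ii}: diag(1/2, 1/3).
g^{ij}:
  [1/2, 0]
  [0, 1/3]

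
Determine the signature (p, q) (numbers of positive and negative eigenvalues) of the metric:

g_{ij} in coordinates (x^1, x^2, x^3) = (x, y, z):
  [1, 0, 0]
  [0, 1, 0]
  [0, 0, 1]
The metric is diagonal, so its eigenvalues are the diagonal entries: 1, 1, 1 (at a generic point, where coordinate-dependent entries are positive).
3 positive, 0 negative.
(3, 0) - Riemannian (positive definite)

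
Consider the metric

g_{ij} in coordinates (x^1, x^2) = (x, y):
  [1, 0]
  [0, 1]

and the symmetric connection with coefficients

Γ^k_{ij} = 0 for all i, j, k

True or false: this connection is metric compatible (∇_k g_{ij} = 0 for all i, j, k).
Using ∇_k g_{ij} = ∂_k g_{ij} - Γ^m_{ki} g_{mj} - Γ^m_{kj} g_{im}:
e.g. ∇_x g_{xy} = (0) - (0) - (0) = 0
Every component ∇_k g_{ij} vanishes: the connection is metric compatible.
True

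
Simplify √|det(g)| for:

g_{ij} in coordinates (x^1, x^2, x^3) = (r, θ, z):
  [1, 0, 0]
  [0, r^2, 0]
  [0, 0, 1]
det(g) = r^2
√|det(g)| = r
Volume element: dV = r dr dθ dz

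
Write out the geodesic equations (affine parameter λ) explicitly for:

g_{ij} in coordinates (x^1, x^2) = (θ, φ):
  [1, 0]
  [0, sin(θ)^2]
Geodesic equation: d^2x^k/dλ^2 + Γ^k_{ij} (dx^i/dλ)(dx^j/dλ) = 0.
Non-zero Christoffel symbols:
Γ^θ_{φ φ} = -sin(2*θ)/2
Γ^φ_{θ φ} = 1/tan(θ)
Substituting (the symmetric pair Γ^k_{ij}, Γ^k_{ji} combines into a factor 2):
d^2θ/dλ^2 - (sin(2*θ)/2) (dφ/dλ)^2 = 0
d^2φ/dλ^2 + (2/tan(θ)) (dθ/dλ)(dφ/dλ) = 0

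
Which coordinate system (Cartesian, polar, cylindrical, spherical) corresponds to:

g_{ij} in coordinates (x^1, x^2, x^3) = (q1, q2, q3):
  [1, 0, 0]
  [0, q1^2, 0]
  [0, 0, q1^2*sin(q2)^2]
The line element ds^2 = dq1^2 + q1^2 dq2^2 + q1^2 sin(q2)^2 dq3^2 is dr^2 + r^2 dθ^2 + r^2 sin(θ)^2 dφ^2 with q1 = r, q2 = θ, q3 = φ.
spherical coordinates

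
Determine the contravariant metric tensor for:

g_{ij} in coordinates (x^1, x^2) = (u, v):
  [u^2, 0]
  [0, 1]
The metric is diagonal, so g^{ij} is diagonal with entries 1/g_{ii}: diag(1/(u^2), 1).
g^{ij}:
  [1/u^2, 0]
  [0, 1]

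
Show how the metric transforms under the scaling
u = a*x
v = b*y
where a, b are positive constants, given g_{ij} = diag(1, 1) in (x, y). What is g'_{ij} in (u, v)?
Invert the transformation: x = u/a, y = v/b
g'_{ij} = (∂x^k/∂x'^i)(∂x^l/∂x'^j) g_{kl}; with g_{kl} = δ_{kl} this is Σ_k (∂x^k/∂x'^i)(∂x^k/∂x'^j).
Jacobian: ∂x/∂u = 1/a, ∂x/∂v = 0, ∂y/∂u = 0, ∂y/∂v = 1/b
g'_{uu} = (1/a)(1/a) + (0)(0) = 1/a^2
g'_{uv} = (1/a)(0) + (0)(1/b) = 0
g'_{vv} = (0)(0) + (1/b)(1/b) = 1/b^2
g'_{ij} = diag(1/a^2, 1/b^2)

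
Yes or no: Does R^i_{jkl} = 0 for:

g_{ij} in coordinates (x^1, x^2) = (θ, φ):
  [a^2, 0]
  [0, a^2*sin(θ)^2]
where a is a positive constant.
Non-zero Christoffel symbols:
Γ^θ_{φ φ} = -sin(2*θ)/2
Γ^φ_{θ φ} = 1/tan(θ)
Ricci tensor: R_{θθ} = 1, R_{θφ} = 0, R_{φφ} = sin(θ)^2
The Ricci tensor is non-zero, so the Riemann tensor is non-zero: not flat.
No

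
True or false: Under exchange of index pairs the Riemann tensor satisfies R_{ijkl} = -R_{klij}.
The pair-exchange symmetry has a plus sign: R_{ijkl} = +R_{klij}.
False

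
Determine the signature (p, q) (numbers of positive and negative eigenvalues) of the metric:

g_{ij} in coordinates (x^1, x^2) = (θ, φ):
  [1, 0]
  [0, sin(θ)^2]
The metric is diagonal, so its eigenvalues are the diagonal entries: 1, sin(θ)^2 (at a generic point, where coordinate-dependent entries are positive).
2 positive, 0 negative.
(2, 0) - Riemannian (positive definite)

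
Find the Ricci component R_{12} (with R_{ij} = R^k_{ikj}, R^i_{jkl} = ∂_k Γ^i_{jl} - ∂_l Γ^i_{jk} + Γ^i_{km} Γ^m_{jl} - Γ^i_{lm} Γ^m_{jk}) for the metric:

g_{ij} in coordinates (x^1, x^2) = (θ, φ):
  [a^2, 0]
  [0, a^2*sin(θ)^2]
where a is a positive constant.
Non-zero Christoffel symbols (Γ^k_{ij} = Γ^k_{ji}):
Γ^θ_{φ φ} = -sin(2*θ)/2
Γ^φ_{θ φ} = 1/tan(θ)
R^θ_{θ θ φ} = 0 (a repeated index in an antisymmetric pair)
R^φ_{θ φ φ} = 0 (a repeated index in an antisymmetric pair)
R_{θφ} = R^θ_{θ θ φ} + R^φ_{θ φ φ} = (0) + (0) = 0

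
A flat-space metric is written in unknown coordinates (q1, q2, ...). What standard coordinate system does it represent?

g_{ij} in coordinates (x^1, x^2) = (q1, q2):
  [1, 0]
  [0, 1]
All components are constant and the metric is the identity, i.e. orthonormal rectilinear coordinates.
Cartesian (2D) coordinates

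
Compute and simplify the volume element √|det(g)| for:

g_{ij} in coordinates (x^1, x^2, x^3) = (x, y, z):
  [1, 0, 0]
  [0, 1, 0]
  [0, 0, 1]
det(g) = 1
√|det(g)| = 1
Volume element: dV = 1 dx dy dz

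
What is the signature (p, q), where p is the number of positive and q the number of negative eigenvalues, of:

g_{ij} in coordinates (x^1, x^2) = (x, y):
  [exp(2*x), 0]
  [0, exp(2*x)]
The metric is diagonal, so its eigenvalues are the diagonal entries: exp(2*x), exp(2*x) (at a generic point, where coordinate-dependent entries are positive).
2 positive, 0 negative.
(2, 0) - Riemannian (positive definite)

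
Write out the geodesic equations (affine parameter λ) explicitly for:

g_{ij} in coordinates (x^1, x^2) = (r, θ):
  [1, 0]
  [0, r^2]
Geodesic equation: d^2x^k/dλ^2 + Γ^k_{ij} (dx^i/dλ)(dx^j/dλ) = 0.
Non-zero Christoffel symbols:
Γ^r_{θ θ} = -r
Γ^θ_{r θ} = 1/r
Substituting (the symmetric pair Γ^k_{ij}, Γ^k_{ji} combines into a factor 2):
d^2r/dλ^2 - r (dθ/dλ)^2 = 0
d^2θ/dλ^2 + (2/r) (dr/dλ)(dθ/dλ) = 0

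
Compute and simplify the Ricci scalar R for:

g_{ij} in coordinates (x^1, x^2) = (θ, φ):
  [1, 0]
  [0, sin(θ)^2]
Non-zero Christoffel symbols (Γ^k_{ij} = Γ^k_{ji}):
Γ^θ_{φ φ} = -sin(2*θ)/2
Γ^φ_{θ φ} = 1/tan(θ)
Ricci tensor (R_{ij} = R^k_{ikj}): R_{θθ} = 1, R_{θφ} = 0, R_{φφ} = sin(θ)^2
Inverse metric: g^{θθ} = 1, g^{φφ} = 1/sin(θ)^2
R = g^{ij} R_{ij} = (1)(1) + (1/sin(θ)^2)(sin(θ)^2) = 2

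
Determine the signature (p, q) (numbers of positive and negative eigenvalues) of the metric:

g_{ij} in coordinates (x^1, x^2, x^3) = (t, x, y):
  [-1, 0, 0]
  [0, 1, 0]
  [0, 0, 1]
The metric is diagonal, so its eigenvalues are the diagonal entries: -1, 1, 1 (at a generic point, where coordinate-dependent entries are positive).
2 positive, 1 negative.
(2, 1) - Lorentzian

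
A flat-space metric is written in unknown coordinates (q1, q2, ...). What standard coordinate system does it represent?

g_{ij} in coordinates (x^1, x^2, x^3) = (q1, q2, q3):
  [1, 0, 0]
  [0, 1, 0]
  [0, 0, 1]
All components are constant and the metric is the identity, i.e. orthonormal rectilinear coordinates.
Cartesian (3D) coordinates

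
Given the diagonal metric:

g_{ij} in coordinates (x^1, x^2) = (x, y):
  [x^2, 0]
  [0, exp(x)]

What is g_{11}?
With x^1 = x, x^2 = y, g_{11} = g_{xx} is the row-1, column-1 entry of the matrix.
g_{11} = x^2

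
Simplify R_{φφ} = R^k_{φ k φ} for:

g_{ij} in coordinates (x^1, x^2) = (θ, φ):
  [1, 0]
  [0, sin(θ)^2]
Non-zero Christoffel symbols (Γ^k_{ij} = Γ^k_{ji}):
Γ^θ_{φ φ} = -sin(2*θ)/2
Γ^φ_{θ φ} = 1/tan(θ)
R^θ_{φ θ φ} = ∂_θ Γ^θ_{φ φ} - ∂_φ Γ^θ_{φ θ} + Γ^θ_{θ m} Γ^m_{φ φ} - Γ^θ_{φ m} Γ^m_{φ θ}
  = (-cos(2*θ)) - (0) + (0) - (-cos(θ)^2) = sin(θ)^2
R^φ_{φ φ φ} = 0 (a repeated index in an antisymmetric pair)
R_{φφ} = R^θ_{φ θ φ} + R^φ_{φ φ φ} = (sin(θ)^2) + (0) = sin(θ)^2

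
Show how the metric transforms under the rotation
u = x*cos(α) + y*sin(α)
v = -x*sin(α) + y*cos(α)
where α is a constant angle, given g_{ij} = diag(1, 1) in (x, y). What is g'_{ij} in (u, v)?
Invert the transformation: x = u*cos(α) - v*sin(α), y = u*sin(α) + v*cos(α)
g'_{ij} = (∂x^k/∂x'^i)(∂x^l/∂x'^j) g_{kl}; with g_{kl} = δ_{kl} this is Σ_k (∂x^k/∂x'^i)(∂x^k/∂x'^j).
Jacobian: ∂x/∂u = cos(α), ∂x/∂v = -sin(α), ∂y/∂u = sin(α), ∂y/∂v = cos(α)
g'_{uu} = (cos(α))(cos(α)) + (sin(α))(sin(α)) = 1
g'_{uv} = (cos(α))(-sin(α)) + (sin(α))(cos(α)) = 0
g'_{vv} = (-sin(α))(-sin(α)) + (cos(α))(cos(α)) = 1
g'_{ij} = diag(1, 1)
The Euclidean metric is invariant under rotations.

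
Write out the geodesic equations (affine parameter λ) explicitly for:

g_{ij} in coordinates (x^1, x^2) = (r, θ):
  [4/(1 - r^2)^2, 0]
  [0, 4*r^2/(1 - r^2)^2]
Geodesic equation: d^2x^k/dλ^2 + Γ^k_{ij} (dx^i/dλ)(dx^j/dλ) = 0.
Non-zero Christoffel symbols:
Γ^r_{r r} = 2*r/(1 - r^2)
Γ^r_{θ θ} = (r^3 + r)/(r^2 - 1)
Γ^θ_{r θ} = (-r^2 - 1)/(r^3 - r)
Substituting (the symmetric pair Γ^k_{ij}, Γ^k_{ji} combines into a factor 2):
d^2r/dλ^2 + (2*r/(1 - r^2)) (dr/dλ)^2 + ((r^3 + r)/(r^2 - 1)) (dθ/dλ)^2 = 0
d^2θ/dλ^2 + ((-2*r^2 - 2)/(r^3 - r)) (dr/dλ)(dθ/dλ) = 0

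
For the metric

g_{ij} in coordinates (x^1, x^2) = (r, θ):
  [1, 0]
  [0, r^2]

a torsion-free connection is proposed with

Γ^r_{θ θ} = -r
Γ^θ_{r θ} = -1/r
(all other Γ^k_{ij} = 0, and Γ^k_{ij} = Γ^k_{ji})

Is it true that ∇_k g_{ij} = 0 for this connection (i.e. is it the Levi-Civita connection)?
Using ∇_k g_{ij} = ∂_k g_{ij} - Γ^m_{ki} g_{mj} - Γ^m_{kj} g_{im}:
∇_r g_{θθ} = (2*r) - (-r) - (-r) = 4*r ≠ 0
So the connection is not metric compatible (it is not the Levi-Civita connection).
No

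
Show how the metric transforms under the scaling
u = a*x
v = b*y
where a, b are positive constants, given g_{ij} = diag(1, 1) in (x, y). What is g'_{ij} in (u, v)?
Invert the transformation: x = u/a, y = v/b
g'_{ij} = (∂x^k/∂x'^i)(∂x^l/∂x'^j) g_{kl}; with g_{kl} = δ_{kl} this is Σ_k (∂x^k/∂x'^i)(∂x^k/∂x'^j).
Jacobian: ∂x/∂u = 1/a, ∂x/∂v = 0, ∂y/∂u = 0, ∂y/∂v = 1/b
g'_{uu} = (1/a)(1/a) + (0)(0) = 1/a^2
g'_{uv} = (1/a)(0) + (0)(1/b) = 0
g'_{vv} = (0)(0) + (1/b)(1/b) = 1/b^2
g'_{ij} = diag(1/a^2, 1/b^2)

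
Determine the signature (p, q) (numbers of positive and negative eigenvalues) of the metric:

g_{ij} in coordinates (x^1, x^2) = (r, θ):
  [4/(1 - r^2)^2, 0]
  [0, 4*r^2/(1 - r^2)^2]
The metric is diagonal, so its eigenvalues are the diagonal entries: 4/(1 - r^2)^2, 4*r^2/(1 - r^2)^2 (at a generic point, where coordinate-dependent entries are positive).
2 positive, 0 negative.
(2, 0) - Riemannian (positive definite)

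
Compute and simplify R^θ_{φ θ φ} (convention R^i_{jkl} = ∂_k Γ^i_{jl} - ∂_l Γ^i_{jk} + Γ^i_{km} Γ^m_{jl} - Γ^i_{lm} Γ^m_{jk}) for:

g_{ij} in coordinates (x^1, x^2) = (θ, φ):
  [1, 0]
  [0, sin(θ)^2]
Non-zero Christoffel symbols (Γ^k_{ij} = Γ^k_{ji}):
Γ^θ_{φ φ} = -sin(2*θ)/2
Γ^φ_{θ φ} = 1/tan(θ)
R^θ_{φ θ φ} = ∂_θ Γ^θ_{φ φ} - ∂_φ Γ^θ_{φ θ} + Γ^θ_{θ m} Γ^m_{φ φ} - Γ^θ_{φ m} Γ^m_{φ θ}
  = (-cos(2*θ)) - (0) + (0) - (-cos(θ)^2) = sin(θ)^2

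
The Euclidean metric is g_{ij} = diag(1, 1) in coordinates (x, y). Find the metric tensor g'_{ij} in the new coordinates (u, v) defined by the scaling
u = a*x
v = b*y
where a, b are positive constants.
Invert the transformation: x = u/a, y = v/b
g'_{ij} = (∂x^k/∂x'^i)(∂x^l/∂x'^j) g_{kl}; with g_{kl} = δ_{kl} this is Σ_k (∂x^k/∂x'^i)(∂x^k/∂x'^j).
Jacobian: ∂x/∂u = 1/a, ∂x/∂v = 0, ∂y/∂u = 0, ∂y/∂v = 1/b
g'_{uu} = (1/a)(1/a) + (0)(0) = 1/a^2
g'_{uv} = (1/a)(0) + (0)(1/b) = 0
g'_{vv} = (0)(0) + (1/b)(1/b) = 1/b^2
g'_{ij} = diag(1/a^2, 1/b^2)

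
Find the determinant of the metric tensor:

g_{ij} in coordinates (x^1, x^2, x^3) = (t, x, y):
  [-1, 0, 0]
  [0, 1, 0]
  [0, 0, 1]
Diagonal metric: det(g) = g_{11}·g_{22}·g_{33}
= (-1)·(1)·(1)
det(g) = -1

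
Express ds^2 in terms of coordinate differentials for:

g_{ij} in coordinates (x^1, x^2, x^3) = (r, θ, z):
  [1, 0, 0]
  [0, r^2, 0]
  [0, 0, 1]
ds^2 = g_{ij} dx^i dx^j; only the non-zero components contribute.
ds^2 = dr^2 + r^2 dθ^2 + dz^2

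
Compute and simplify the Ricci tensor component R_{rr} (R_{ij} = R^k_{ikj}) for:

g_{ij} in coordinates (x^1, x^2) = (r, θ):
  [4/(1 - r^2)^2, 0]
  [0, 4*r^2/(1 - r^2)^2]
Non-zero Christoffel symbols (Γ^k_{ij} = Γ^k_{ji}):
Γ^r_{r r} = 2*r/(1 - r^2)
Γ^r_{θ θ} = (r^3 + r)/(r^2 - 1)
Γ^θ_{r θ} = (-r^2 - 1)/(r^3 - r)
R^r_{r r r} = 0 (a repeated index in an antisymmetric pair)
R^θ_{r θ r} = ∂_θ Γ^θ_{r r} - ∂_r Γ^θ_{r θ} + Γ^θ_{θ m} Γ^m_{r r} - Γ^θ_{r m} Γ^m_{r θ}
  = (0) - ((r^4 + 4*r^2 - 1)/(r^3 - r)^2) + (2*(r^2 + 1)/(r^2 - 1)^2) - ((r^2 + 1)^2/(r^3 - r)^2) = -4/(r^2 - 1)^2
R_{rr} = R^r_{r r r} + R^θ_{r θ r} = (0) + (-4/(r^2 - 1)^2) = -4/(r^2 - 1)^2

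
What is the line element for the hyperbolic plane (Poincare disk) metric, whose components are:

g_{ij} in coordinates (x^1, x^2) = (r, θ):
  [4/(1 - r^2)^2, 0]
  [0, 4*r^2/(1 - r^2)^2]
ds^2 = g_{ij} dx^i dx^j; only the non-zero components contribute.
ds^2 = (4/(1 - r^2)^2) dr^2 + (4*r^2/(1 - r^2)^2) dθ^2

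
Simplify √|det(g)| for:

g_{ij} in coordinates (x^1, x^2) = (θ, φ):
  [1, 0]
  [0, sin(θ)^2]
det(g) = sin(θ)^2
√|det(g)| = sin(θ) (taking 0 < θ < π so that |sin(θ)| = sin(θ))
Volume element: dV = sin(θ) dθ dφ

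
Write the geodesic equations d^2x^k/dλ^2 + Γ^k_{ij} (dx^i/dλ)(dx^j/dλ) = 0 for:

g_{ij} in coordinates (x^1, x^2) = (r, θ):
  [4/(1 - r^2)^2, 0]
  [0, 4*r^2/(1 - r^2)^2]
Geodesic equation: d^2x^k/dλ^2 + Γ^k_{ij} (dx^i/dλ)(dx^j/dλ) = 0.
Non-zero Christoffel symbols:
Γ^r_{r r} = 2*r/(1 - r^2)
Γ^r_{θ θ} = (r^3 + r)/(r^2 - 1)
Γ^θ_{r θ} = (-r^2 - 1)/(r^3 - r)
Substituting (the symmetric pair Γ^k_{ij}, Γ^k_{ji} combines into a factor 2):
d^2r/dλ^2 + (2*r/(1 - r^2)) (dr/dλ)^2 + ((r^3 + r)/(r^2 - 1)) (dθ/dλ)^2 = 0
d^2θ/dλ^2 + ((-2*r^2 - 2)/(r^3 - r)) (dr/dλ)(dθ/dλ) = 0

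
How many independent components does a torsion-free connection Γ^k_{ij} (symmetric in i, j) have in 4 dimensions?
Γ^k_{ij} has n choices for the upper index and n(n+1)/2 independent symmetric lower index pairs.
Total = 4 × 4×5/2 = 4 × 10 = 40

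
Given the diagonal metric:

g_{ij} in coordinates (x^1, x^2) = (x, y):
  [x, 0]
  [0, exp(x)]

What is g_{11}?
With x^1 = x, x^2 = y, g_{11} = g_{xx} is the row-1, column-1 entry of the matrix.
g_{11} = x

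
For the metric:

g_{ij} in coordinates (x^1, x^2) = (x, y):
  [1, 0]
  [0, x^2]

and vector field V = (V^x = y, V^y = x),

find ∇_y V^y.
Non-zero Christoffel symbols:
Γ^x_{y y} = -x
Γ^y_{x y} = 1/x
∇_y V^y = ∂_y V^y + Γ^y_{y j} V^j
  = (0) + (1/x)(y) + (0)(x)
  = y/x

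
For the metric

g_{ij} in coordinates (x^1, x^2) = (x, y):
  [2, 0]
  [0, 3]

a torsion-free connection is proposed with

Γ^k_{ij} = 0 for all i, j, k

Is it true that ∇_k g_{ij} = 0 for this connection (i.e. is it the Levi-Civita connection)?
Using ∇_k g_{ij} = ∂_k g_{ij} - Γ^m_{ki} g_{mj} - Γ^m_{kj} g_{im}:
e.g. ∇_x g_{xy} = (0) - (0) - (0) = 0
Every component ∇_k g_{ij} vanishes: the connection is metric compatible.
Yes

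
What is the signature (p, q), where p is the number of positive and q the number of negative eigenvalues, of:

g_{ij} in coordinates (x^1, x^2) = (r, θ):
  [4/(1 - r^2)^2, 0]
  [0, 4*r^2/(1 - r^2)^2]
The metric is diagonal, so its eigenvalues are the diagonal entries: 4/(1 - r^2)^2, 4*r^2/(1 - r^2)^2 (at a generic point, where coordinate-dependent entries are positive).
2 positive, 0 negative.
(2, 0) - Riemannian (positive definite)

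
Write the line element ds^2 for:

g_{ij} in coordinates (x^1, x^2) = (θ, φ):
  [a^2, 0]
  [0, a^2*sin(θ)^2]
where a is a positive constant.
ds^2 = g_{ij} dx^i dx^j; only the non-zero components contribute.
ds^2 = a^2 dθ^2 + a^2*sin(θ)^2 dφ^2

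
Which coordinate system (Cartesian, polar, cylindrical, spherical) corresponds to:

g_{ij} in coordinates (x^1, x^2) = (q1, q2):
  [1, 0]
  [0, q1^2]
The line element ds^2 = dq1^2 + q1^2 dq2^2 is dr^2 + r^2 dθ^2 with q1 = r, q2 = θ.
polar coordinates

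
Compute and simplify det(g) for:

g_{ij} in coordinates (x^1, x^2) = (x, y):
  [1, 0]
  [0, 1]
For a 2×2 metric: det(g) = g_{11}·g_{22} - g_{12}·g_{21}
= (1)·(1) - (0)·(0)
= 1 - 0
det(g) = 1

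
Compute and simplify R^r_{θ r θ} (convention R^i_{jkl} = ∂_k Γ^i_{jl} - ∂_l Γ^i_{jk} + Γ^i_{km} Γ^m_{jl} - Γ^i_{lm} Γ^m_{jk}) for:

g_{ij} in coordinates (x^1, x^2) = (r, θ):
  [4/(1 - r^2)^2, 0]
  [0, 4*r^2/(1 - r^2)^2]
Non-zero Christoffel symbols (Γ^k_{ij} = Γ^k_{ji}):
Γ^r_{r r} = 2*r/(1 - r^2)
Γ^r_{θ θ} = (r^3 + r)/(r^2 - 1)
Γ^θ_{r θ} = (-r^2 - 1)/(r^3 - r)
R^r_{θ r θ} = ∂_r Γ^r_{θ θ} - ∂_θ Γ^r_{θ r} + Γ^r_{r m} Γ^m_{θ θ} - Γ^r_{θ m} Γ^m_{θ r}
  = ((r^4 - 4*r^2 - 1)/(r^2 - 1)^2) - (0) + (-2*r^2*(r^2 + 1)/(r^2 - 1)^2) - (-(r^2 + 1)^2/(r^2 - 1)^2) = -4*r^2/(r^2 - 1)^2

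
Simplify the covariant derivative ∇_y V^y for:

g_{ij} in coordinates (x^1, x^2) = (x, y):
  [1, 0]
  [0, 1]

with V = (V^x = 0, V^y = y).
All Christoffel symbols are zero.
∇_y V^y = ∂_y V^y + Γ^y_{y j} V^j
  = (1) + (0)(0) + (0)(y)
  = 1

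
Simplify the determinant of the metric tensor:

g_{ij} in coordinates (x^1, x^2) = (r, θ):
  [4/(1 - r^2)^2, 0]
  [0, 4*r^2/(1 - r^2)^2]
For a 2×2 metric: det(g) = g_{11}·g_{22} - g_{12}·g_{21}
= (4/(1 - r^2)^2)·(4*r^2/(1 - r^2)^2) - (0)·(0)
= 16*r^2/(1 - r^2)^4 - 0
det(g) = 16*r^2/(1 - r^2)^4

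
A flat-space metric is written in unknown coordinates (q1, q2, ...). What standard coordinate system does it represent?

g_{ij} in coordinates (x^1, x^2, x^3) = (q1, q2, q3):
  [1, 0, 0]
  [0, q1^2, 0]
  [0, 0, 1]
The line element ds^2 = dq1^2 + q1^2 dq2^2 + dq3^2 is dr^2 + r^2 dθ^2 + dz^2 with q1 = r, q2 = θ, q3 = z.
cylindrical coordinates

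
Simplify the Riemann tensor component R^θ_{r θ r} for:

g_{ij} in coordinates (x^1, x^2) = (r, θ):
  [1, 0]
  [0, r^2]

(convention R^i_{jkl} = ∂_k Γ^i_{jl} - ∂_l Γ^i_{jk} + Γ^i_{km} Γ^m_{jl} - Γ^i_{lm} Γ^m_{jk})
Non-zero Christoffel symbols (Γ^k_{ij} = Γ^k_{ji}):
Γ^r_{θ θ} = -r
Γ^θ_{r θ} = 1/r
R^θ_{r θ r} = ∂_θ Γ^θ_{r r} - ∂_r Γ^θ_{r θ} + Γ^θ_{θ m} Γ^m_{r r} - Γ^θ_{r m} Γ^m_{r θ}
  = (0) - (-1/r^2) + (0) - (1/r^2) = 0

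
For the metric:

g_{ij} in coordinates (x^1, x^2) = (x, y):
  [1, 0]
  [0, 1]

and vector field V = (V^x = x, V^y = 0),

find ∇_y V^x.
All Christoffel symbols are zero.
∇_y V^x = ∂_y V^x + Γ^x_{y j} V^j
  = (0) + (0)(x) + (0)(0)
  = 0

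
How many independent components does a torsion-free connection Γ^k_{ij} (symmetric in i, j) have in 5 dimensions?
Γ^k_{ij} has n choices for the upper index and n(n+1)/2 independent symmetric lower index pairs.
Total = 5 × 5×6/2 = 5 × 15 = 75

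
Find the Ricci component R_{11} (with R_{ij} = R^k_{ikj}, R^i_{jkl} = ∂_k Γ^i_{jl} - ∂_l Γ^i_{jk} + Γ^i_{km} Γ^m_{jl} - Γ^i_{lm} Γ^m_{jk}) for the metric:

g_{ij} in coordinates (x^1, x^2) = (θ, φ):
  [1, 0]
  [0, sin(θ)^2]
Non-zero Christoffel symbols (Γ^k_{ij} = Γ^k_{ji}):
Γ^θ_{φ φ} = -sin(2*θ)/2
Γ^φ_{θ φ} = 1/tan(θ)
R^θ_{θ θ θ} = 0 (a repeated index in an antisymmetric pair)
R^φ_{θ φ θ} = ∂_φ Γ^φ_{θ θ} - ∂_θ Γ^φ_{θ φ} + Γ^φ_{φ m} Γ^m_{θ θ} - Γ^φ_{θ m} Γ^m_{θ φ}
  = (0) - (-1/sin(θ)^2) + (0) - (1/tan(θ)^2) = 1
R_{θθ} = R^θ_{θ θ θ} + R^φ_{θ φ θ} = (0) + (1) = 1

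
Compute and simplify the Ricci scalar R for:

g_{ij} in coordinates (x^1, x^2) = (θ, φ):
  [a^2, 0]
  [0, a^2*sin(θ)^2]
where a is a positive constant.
Non-zero Christoffel symbols (Γ^k_{ij} = Γ^k_{ji}):
Γ^θ_{φ φ} = -sin(2*θ)/2
Γ^φ_{θ φ} = 1/tan(θ)
Ricci tensor (R_{ij} = R^k_{ikj}): R_{θθ} = 1, R_{θφ} = 0, R_{φφ} = sin(θ)^2
Inverse metric: g^{θθ} = 1/a^2, g^{φφ} = 1/(a^2*sin(θ)^2)
R = g^{ij} R_{ij} = (1/a^2)(1) + (1/(a^2*sin(θ)^2))(sin(θ)^2) = 2/a^2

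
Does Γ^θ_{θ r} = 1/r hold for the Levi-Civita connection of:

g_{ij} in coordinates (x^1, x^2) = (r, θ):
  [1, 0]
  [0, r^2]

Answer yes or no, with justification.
Γ^θ_{θ r} = (1/2) g^{θθ} (∂_θ g_{θr} + ∂_r g_{θθ} - ∂_θ g_{θr}) = (1/2)(1/r^2)((0) + (2*r) - (0)) = 1/r
This equals the proposed value 1/r.
Yes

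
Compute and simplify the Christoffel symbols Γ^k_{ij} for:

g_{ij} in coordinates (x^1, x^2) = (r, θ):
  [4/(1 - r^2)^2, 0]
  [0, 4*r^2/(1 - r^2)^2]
Using Γ^k_{ij} = (1/2) g^{km} (∂_i g_{mj} + ∂_j g_{mi} - ∂_m g_{ij}); the metric is diagonal, so only the m = k term contributes.
Non-zero symbols (using the symmetry Γ^k_{ij} = Γ^k_{ji}):
Γ^r_{r r} = (1/2) g^{rr} (∂_r g_{rr} + ∂_r g_{rr} - ∂_r g_{rr}) = (1/2)((1 - r^2)^2/4)((16*r/(1 - r^2)^3) + (16*r/(1 - r^2)^3) - (16*r/(1 - r^2)^3)) = 2*r/(1 - r^2)
Γ^r_{θ θ} = (1/2) g^{rr} (∂_θ g_{rθ} + ∂_θ g_{rθ} - ∂_r g_{θθ}) = (1/2)((1 - r^2)^2/4)((0) + (0) - (-8*(r^3 + r)/(r^2 - 1)^3)) = (r^3 + r)/(r^2 - 1)
Γ^θ_{r θ} = (1/2) g^{θθ} (∂_r g_{θθ} + ∂_θ g_{θr} - ∂_θ g_{rθ}) = (1/2)((1 - r^2)^2/(4*r^2))((-8*(r^3 + r)/(r^2 - 1)^3) + (0) - (0)) = (-r^2 - 1)/(r^3 - r)
All other Christoffel symbols are zero.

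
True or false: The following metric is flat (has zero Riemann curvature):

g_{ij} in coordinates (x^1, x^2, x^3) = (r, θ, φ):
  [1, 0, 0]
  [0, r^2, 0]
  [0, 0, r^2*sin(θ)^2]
Non-zero Christoffel symbols:
Γ^r_{θ θ} = -r
Γ^r_{φ φ} = -r*sin(θ)^2
Γ^θ_{r θ} = 1/r
Γ^θ_{φ φ} = -sin(2*θ)/2
Γ^φ_{r φ} = 1/r
Γ^φ_{θ φ} = 1/tan(θ)
Ricci tensor: R_{rr} = 0, R_{rθ} = 0, R_{rφ} = 0, R_{θθ} = 0, R_{θφ} = 0, R_{φφ} = 0
All R_{ij} vanish; in 3 dimensions the Riemann tensor is fully determined by the Ricci tensor, so R^i_{jkl} = 0: the metric is flat (curvilinear coordinates on flat space).
True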